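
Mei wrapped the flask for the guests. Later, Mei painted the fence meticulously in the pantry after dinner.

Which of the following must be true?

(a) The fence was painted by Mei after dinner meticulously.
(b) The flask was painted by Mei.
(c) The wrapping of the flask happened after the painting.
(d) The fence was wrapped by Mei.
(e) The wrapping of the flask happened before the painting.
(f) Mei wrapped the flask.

(a) Entailed — this follows by dropping conjuncts from the painting event's description.
(b) Not entailed — Mei painted the fence, not the flask; the flask belongs to the wrapping event.
(c) Not entailed — the narrative places the wrapping before the painting, not after.
(d) Not entailed — Mei wrapped the flask, not the fence; the fence belongs to the painting event.
(e) Entailed — the narrative places the wrapping before the painting.
(f) Entailed — the original entails any weakening of itself; this just drops 'for the guests'.

(a), (e), (f)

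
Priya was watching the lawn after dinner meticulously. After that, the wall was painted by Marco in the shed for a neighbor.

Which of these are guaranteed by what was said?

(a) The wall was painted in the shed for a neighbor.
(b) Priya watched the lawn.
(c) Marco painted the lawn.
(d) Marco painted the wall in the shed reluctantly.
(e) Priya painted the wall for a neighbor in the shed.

(a) Entailed — the original entails any weakening of itself; this just generalizes the agent.
(b) Entailed — 'watch' is an activity; 'was watching' entails that some watching happened, so 'watched' holds.
(c) Not entailed — Marco painted the wall, not the lawn; the lawn belongs to the watching event.
(d) Not entailed — 'reluctantly' adds information not in the original event.
(e) Not entailed — the passage has Marco painting the wall, not Priya.

(a), (b)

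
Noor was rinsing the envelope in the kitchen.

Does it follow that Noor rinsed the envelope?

'rinse' is atelic; if Noor was rinsing the envelope, then Noor rinsed the envelope (for some time).

yes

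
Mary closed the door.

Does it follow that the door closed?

'Mary closed the door' is the causative; it entails the inchoative 'the door closed'.

yes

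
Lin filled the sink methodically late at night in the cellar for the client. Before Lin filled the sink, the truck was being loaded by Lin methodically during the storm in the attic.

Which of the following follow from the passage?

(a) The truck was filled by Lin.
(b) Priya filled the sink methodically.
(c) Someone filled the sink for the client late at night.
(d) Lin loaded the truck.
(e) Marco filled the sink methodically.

(a) Not entailed — Lin filled the sink, not the truck; the truck belongs to the loading event.
(b) Not entailed — the passage has Lin filling the sink, not Priya.
(c) Entailed — every conjunct here is already in the original filling event.
(d) Not entailed — 'was loading' is progressive on an accomplishment; it does not entail the completed 'loaded'.
(e) Not entailed — the passage has Lin filling the sink, not Marco.

(c)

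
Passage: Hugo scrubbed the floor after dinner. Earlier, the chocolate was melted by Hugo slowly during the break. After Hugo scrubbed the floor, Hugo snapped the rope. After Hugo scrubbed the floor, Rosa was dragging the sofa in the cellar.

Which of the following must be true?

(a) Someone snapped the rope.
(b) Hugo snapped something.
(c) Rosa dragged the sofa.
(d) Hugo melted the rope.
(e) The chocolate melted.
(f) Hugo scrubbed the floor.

(a), (b), (c), (e), (f)

(a) Entailed — every conjunct here is already in the original snapping event.
(b) Entailed — every conjunct here is already in the original snapping event.
(c) Entailed — 'drag' is an activity; 'was dragging' entails that some dragging happened, so 'dragged' holds.
(d) Not entailed — Hugo melted the chocolate, not the rope; the rope belongs to the snapping event.
(e) Entailed — 'Hugo melted the chocolate' is causative; it entails the inchoative 'the chocolate melted'.
(f) Entailed — every conjunct here is already in the original scrubbing event.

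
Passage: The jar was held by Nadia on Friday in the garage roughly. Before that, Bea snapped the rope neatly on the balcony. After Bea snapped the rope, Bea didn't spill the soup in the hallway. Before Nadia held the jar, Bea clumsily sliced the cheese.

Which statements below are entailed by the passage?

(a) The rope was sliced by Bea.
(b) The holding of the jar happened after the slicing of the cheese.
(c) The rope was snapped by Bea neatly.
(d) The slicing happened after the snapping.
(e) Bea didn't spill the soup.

(b), (c)

(a) Not entailed — Bea sliced the cheese, not the rope; the rope belongs to the snapping event.
(b) Entailed — the narrative places the slicing before the holding.
(c) Entailed — dropping 'on the balcony' leaves a sub-description the original still satisfies.
(d) Not entailed — the narrative doesn't order the snapping relative to the slicing.
(e) Not entailed — dropping 'in the hallway' under negation is not valid — the original leaves open that Bea spilled the soup some other way.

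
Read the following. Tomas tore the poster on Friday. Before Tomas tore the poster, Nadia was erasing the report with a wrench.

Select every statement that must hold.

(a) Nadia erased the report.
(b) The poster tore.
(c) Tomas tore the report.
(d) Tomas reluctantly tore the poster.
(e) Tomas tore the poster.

(a) Not entailed — 'was erasing' is progressive on an accomplishment; it does not entail the completed 'erased'.
(b) Entailed — 'Tomas tore the poster' is causative; it entails the inchoative 'the poster tore'.
(c) Not entailed — Tomas tore the poster, not the report; the report belongs to the erasing event.
(d) Not entailed — 'reluctantly' adds information not in the original event.
(e) Entailed — every conjunct here is already in the original tearing event.

(b), (e)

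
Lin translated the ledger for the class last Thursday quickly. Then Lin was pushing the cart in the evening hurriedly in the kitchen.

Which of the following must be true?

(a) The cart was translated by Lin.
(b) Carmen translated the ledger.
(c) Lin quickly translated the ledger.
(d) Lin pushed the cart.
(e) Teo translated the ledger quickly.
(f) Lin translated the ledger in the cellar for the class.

(c), (d)

(a) Not entailed — Lin translated the ledger, not the cart; the cart belongs to the pushing event.
(b) Not entailed — the passage has Lin translating the ledger, not Carmen.
(c) Entailed — this follows by dropping conjuncts from the translating event's description.
(d) Entailed — 'push' is an activity; 'was pushing' entails that some pushing happened, so 'pushed' holds.
(e) Not entailed — the passage has Lin translating the ledger, not Teo.
(f) Not entailed — 'in the cellar' adds information not in the original event.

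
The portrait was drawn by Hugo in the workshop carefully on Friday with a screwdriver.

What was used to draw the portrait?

a screwdriver

'with a screwdriver' marks the instrument of the drawing event.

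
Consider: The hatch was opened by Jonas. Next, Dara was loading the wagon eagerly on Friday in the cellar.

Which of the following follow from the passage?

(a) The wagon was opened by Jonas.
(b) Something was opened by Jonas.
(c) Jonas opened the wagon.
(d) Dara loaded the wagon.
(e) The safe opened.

(a) Not entailed — Jonas opened the hatch, not the wagon; the wagon belongs to the loading event.
(b) Entailed — every conjunct here is already in the original opening event.
(c) Not entailed — Jonas opened the hatch, not the wagon; the wagon belongs to the loading event.
(d) Not entailed — 'was loading' is progressive on an accomplishment; it does not entail the completed 'loaded'.
(e) Not entailed — the hatch is what opened, not the safe.

(b)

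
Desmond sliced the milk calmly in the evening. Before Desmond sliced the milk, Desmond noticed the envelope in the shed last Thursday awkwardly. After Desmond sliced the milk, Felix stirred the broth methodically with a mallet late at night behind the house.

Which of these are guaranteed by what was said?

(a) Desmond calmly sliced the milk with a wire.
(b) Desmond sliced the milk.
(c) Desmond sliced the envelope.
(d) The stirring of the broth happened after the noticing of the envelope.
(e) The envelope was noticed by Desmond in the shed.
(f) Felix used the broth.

(a) Not entailed — 'with a wire' adds information not in the original event.
(b) Entailed — this follows by dropping conjuncts from the slicing event's description.
(c) Not entailed — Desmond sliced the milk, not the envelope; the envelope belongs to the noticing event.
(d) Entailed — the narrative places the noticing before the stirring.
(e) Entailed — the original entails any weakening of itself; this just drops 'last Thursday', 'awkwardly'.
(f) Not entailed — the broth is the patient, not an instrument — Felix used a mallet.

(b), (d), (e)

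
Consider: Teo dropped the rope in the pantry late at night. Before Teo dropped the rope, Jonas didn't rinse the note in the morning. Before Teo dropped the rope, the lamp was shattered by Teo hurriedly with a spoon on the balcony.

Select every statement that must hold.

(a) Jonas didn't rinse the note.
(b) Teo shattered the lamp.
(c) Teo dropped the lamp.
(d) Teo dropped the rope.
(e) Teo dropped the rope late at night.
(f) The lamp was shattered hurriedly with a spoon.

(a) Not entailed — dropping 'in the morning' under negation is not valid — the original leaves open that Jonas rinsed the note some other way.
(b) Entailed — the original entails any weakening of itself; this just drops 'with a spoon', 'on the balcony', 'hurriedly'.
(c) Not entailed — Teo dropped the rope, not the lamp; the lamp belongs to the shattering event.
(d) Entailed — the original entails any weakening of itself; this just drops 'late at night', 'in the pantry'.
(e) Entailed — this follows by dropping conjuncts from the dropping event's description.
(f) Entailed — dropping 'on the balcony' and generalizing the agent leaves a sub-description the original still satisfies.

(b), (d), (e), (f)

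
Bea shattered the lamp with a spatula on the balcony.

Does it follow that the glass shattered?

no

Nothing is said about any glass; only the lamp is affected.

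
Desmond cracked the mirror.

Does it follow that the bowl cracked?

Nothing is said about any bowl; only the mirror is affected.

no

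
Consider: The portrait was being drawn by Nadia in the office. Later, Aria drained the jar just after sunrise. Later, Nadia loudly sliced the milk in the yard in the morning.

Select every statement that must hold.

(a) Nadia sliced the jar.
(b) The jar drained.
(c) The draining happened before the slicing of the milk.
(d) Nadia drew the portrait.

(b), (c)

(a) Not entailed — Nadia sliced the milk, not the jar; the jar belongs to the draining event.
(b) Entailed — 'Aria drained the jar' is causative; it entails the inchoative 'the jar drained'.
(c) Entailed — the narrative places the draining before the slicing.
(d) Not entailed — 'was drawing' is progressive on an accomplishment; it does not entail the completed 'drew'.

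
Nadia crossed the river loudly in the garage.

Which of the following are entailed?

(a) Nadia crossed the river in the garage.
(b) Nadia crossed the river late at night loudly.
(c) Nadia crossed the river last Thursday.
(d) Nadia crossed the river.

(a), (d)

(a) Entailed — dropping 'loudly' leaves a sub-description the original still satisfies.
(b) Not entailed — 'late at night' adds information not in the original event.
(c) Not entailed — 'last Thursday' adds information not in the original event.
(d) Entailed — the original entails any weakening of itself; this just drops 'in the garage', 'loudly'.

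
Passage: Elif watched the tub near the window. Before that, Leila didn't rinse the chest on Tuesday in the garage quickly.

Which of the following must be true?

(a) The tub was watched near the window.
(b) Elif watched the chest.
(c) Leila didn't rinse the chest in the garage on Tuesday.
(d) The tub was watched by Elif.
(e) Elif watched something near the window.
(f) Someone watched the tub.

(a), (d), (e), (f)

(a) Entailed — the original entails any weakening of itself; this just generalizes the agent.
(b) Not entailed — Elif watched the tub, not the chest; the chest belongs to the rinsing event.
(c) Not entailed — dropping 'quickly' under negation is not valid — the original leaves open that Leila rinsed the chest some other way.
(d) Entailed — the original entails any weakening of itself; this just drops 'near the window'.
(e) Entailed — the original entails any weakening of itself; this just generalizes the patient.
(f) Entailed — every conjunct here is already in the original watching event.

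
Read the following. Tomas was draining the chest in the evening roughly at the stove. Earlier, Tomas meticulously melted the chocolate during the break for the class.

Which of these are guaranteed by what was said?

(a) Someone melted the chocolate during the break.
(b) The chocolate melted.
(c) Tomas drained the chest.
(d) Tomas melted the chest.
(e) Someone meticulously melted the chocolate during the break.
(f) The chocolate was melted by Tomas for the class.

(a), (b), (e), (f)

(a) Entailed — every conjunct here is already in the original melting event.
(b) Entailed — 'Tomas melted the chocolate' is causative; it entails the inchoative 'the chocolate melted'.
(c) Not entailed — 'was draining' is progressive on an accomplishment; it does not entail the completed 'drained'.
(d) Not entailed — Tomas melted the chocolate, not the chest; the chest belongs to the draining event.
(e) Entailed — dropping 'for the class' and generalizing the agent leaves a sub-description the original still satisfies.
(f) Entailed — dropping 'meticulously', 'during the break' leaves a sub-description the original still satisfies.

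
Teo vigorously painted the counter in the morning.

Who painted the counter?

'Teo' marks the agent of the painting event.

Teo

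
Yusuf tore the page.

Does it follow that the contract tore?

no

Nothing is said about any contract; only the page is affected.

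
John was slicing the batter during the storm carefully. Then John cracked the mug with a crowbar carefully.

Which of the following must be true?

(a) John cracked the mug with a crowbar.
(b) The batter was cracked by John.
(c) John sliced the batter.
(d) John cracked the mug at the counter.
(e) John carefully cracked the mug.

(a), (e)

(a) Entailed — dropping 'carefully' leaves a sub-description the original still satisfies.
(b) Not entailed — John cracked the mug, not the batter; the batter belongs to the slicing event.
(c) Not entailed — 'was slicing' is progressive on an accomplishment; it does not entail the completed 'sliced'.
(d) Not entailed — 'at the counter' adds information not in the original event.
(e) Entailed — this follows by dropping conjuncts from the cracking event's description.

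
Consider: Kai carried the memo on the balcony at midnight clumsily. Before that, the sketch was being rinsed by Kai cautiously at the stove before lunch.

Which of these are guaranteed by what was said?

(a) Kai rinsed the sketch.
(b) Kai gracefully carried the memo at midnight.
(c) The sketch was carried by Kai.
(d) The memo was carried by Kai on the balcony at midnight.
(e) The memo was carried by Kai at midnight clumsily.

(a) Entailed — 'rinse' is an activity; 'was rinsing' entails that some rinsing happened, so 'rinsed' holds.
(b) Not entailed — 'gracefully' adds a manner not in (and inconsistent with) the original.
(c) Not entailed — Kai carried the memo, not the sketch; the sketch belongs to the rinsing event.
(d) Entailed — dropping 'clumsily' leaves a sub-description the original still satisfies.
(e) Entailed — dropping 'on the balcony' leaves a sub-description the original still satisfies.

(a), (d), (e)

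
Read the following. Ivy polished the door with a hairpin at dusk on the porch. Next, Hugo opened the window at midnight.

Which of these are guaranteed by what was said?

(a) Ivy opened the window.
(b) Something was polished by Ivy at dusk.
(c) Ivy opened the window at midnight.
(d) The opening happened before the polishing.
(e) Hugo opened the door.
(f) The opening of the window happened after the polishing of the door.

(a) Not entailed — the passage has Hugo opening the window, not Ivy.
(b) Entailed — the original entails any weakening of itself; this just drops 'with a hairpin', 'on the porch' and generalizes the patient.
(c) Not entailed — the passage has Hugo opening the window, not Ivy.
(d) Not entailed — the narrative places the polishing before the opening, not after.
(e) Not entailed — Hugo opened the window, not the door; the door belongs to the polishing event.
(f) Entailed — the narrative places the polishing before the opening.

(b), (f)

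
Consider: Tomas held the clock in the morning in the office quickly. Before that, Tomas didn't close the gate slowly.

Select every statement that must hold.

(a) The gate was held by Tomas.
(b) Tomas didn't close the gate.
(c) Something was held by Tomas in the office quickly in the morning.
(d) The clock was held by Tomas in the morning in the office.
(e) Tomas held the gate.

(c), (d)

(a) Not entailed — Tomas held the clock, not the gate; the gate belongs to the closing event.
(b) Not entailed — dropping 'slowly' under negation is not valid — the original leaves open that Tomas closed the gate some other way.
(c) Entailed — generalizing the patient leaves a sub-description the original still satisfies.
(d) Entailed — the original entails any weakening of itself; this just drops 'quickly'.
(e) Not entailed — Tomas held the clock, not the gate; the gate belongs to the closing event.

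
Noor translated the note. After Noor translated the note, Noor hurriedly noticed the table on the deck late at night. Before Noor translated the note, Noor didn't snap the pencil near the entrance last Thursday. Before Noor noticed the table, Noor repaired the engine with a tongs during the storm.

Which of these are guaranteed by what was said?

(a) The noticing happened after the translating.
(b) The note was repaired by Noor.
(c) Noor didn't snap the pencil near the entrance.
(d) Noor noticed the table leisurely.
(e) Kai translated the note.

(a)

(a) Entailed — the narrative places the translating before the noticing.
(b) Not entailed — Noor repaired the engine, not the note; the note belongs to the translating event.
(c) Not entailed — dropping 'last Thursday' under negation is not valid — the original leaves open that Noor snapped the pencil some other way.
(d) Not entailed — 'leisurely' adds a manner not in (and inconsistent with) the original.
(e) Not entailed — the passage has Noor translating the note, not Kai.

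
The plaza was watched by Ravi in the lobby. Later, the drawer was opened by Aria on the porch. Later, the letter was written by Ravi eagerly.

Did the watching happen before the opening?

yes

The narrative orders the watching before the opening.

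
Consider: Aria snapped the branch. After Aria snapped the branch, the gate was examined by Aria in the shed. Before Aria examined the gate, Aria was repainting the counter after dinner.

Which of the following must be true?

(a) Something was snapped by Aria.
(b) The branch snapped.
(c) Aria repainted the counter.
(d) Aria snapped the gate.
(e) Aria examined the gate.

(a), (b), (e)

(a) Entailed — every conjunct here is already in the original snapping event.
(b) Entailed — 'Aria snapped the branch' is causative; it entails the inchoative 'the branch snapped'.
(c) Not entailed — 'was repainting' is progressive on an accomplishment; it does not entail the completed 'repainted'.
(d) Not entailed — Aria snapped the branch, not the gate; the gate belongs to the examining event.
(e) Entailed — this follows by dropping conjuncts from the examining event's description.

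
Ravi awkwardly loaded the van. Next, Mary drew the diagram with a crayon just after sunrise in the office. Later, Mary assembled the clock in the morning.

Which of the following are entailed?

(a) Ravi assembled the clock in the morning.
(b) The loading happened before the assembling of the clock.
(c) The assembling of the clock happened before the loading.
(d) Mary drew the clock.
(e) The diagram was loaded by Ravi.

(a) Not entailed — the passage has Mary assembling the clock, not Ravi.
(b) Entailed — the narrative places the loading before the assembling.
(c) Not entailed — the narrative places the loading before the assembling, not after.
(d) Not entailed — Mary drew the diagram, not the clock; the clock belongs to the assembling event.
(e) Not entailed — Ravi loaded the van, not the diagram; the diagram belongs to the drawing event.

(b)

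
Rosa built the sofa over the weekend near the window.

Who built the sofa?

Rosa

'Rosa' marks the agent of the building event.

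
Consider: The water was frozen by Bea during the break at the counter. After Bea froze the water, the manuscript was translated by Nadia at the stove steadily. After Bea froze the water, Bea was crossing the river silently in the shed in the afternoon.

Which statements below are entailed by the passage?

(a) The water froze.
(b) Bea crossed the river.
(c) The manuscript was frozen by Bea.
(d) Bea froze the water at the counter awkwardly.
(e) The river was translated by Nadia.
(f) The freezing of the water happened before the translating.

(a) Entailed — 'Bea froze the water' is causative; it entails the inchoative 'the water froze'.
(b) Not entailed — 'was crossing' is progressive on an accomplishment; it does not entail the completed 'crossed'.
(c) Not entailed — Bea froze the water, not the manuscript; the manuscript belongs to the translating event.
(d) Not entailed — 'awkwardly' adds information not in the original event.
(e) Not entailed — Nadia translated the manuscript, not the river; the river belongs to the crossing event.
(f) Entailed — the narrative places the freezing before the translating.

(a), (f)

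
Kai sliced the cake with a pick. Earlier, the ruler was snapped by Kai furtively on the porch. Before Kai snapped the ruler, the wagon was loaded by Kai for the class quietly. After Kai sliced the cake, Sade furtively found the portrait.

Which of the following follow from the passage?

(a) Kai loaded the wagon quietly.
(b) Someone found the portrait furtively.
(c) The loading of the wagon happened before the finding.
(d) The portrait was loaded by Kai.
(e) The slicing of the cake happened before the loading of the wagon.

(a) Entailed — the original entails any weakening of itself; this just drops 'for the class'.
(b) Entailed — generalizing the agent leaves a sub-description the original still satisfies.
(c) Entailed — the narrative places the loading before the finding.
(d) Not entailed — Kai loaded the wagon, not the portrait; the portrait belongs to the finding event.
(e) Not entailed — the narrative places the loading before the slicing, not after.

(a), (b), (c)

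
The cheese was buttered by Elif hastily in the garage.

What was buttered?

'the cheese' marks the patient of the buttering event.

the cheese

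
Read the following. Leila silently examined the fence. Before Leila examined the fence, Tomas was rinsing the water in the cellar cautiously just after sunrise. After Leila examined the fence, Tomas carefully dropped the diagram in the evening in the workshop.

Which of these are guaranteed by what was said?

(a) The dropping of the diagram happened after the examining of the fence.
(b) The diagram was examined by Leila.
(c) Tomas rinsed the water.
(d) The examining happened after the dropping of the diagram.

(a), (c)

(a) Entailed — the narrative places the examining before the dropping.
(b) Not entailed — Leila examined the fence, not the diagram; the diagram belongs to the dropping event.
(c) Entailed — 'rinse' is an activity; 'was rinsing' entails that some rinsing happened, so 'rinsed' holds.
(d) Not entailed — the narrative places the examining before the dropping, not after.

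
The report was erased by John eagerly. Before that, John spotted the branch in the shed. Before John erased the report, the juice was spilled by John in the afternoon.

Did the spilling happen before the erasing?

yes

The narrative orders the spilling before the erasing.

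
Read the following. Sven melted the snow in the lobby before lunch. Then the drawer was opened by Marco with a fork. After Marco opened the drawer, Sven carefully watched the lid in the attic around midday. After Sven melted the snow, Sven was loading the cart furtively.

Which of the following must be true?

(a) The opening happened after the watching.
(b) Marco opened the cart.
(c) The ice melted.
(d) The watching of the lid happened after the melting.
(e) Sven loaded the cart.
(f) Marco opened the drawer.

(d), (f)

(a) Not entailed — the narrative places the opening before the watching, not after.
(b) Not entailed — Marco opened the drawer, not the cart; the cart belongs to the loading event.
(c) Not entailed — the snow is what melted, not the ice.
(d) Entailed — the narrative places the melting before the watching.
(e) Not entailed — 'was loading' is progressive on an accomplishment; it does not entail the completed 'loaded'.
(f) Entailed — the original entails any weakening of itself; this just drops 'with a fork'.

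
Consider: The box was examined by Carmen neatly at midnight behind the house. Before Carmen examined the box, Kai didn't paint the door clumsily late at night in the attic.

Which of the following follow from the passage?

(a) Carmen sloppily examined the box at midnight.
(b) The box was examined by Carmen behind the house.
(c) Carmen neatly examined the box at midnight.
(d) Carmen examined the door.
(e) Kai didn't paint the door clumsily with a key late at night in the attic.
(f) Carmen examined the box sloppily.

(a) Not entailed — 'sloppily' adds a manner not in (and inconsistent with) the original.
(b) Entailed — every conjunct here is already in the original examining event.
(c) Entailed — this follows by dropping conjuncts from the examining event's description.
(d) Not entailed — Carmen examined the box, not the door; the door belongs to the painting event.
(e) Entailed — under negation, adding a further restriction is entailed: if no such painting event occurred, none occurred with a key either.
(f) Not entailed — 'sloppily' adds a manner not in (and inconsistent with) the original.

(b), (c), (e)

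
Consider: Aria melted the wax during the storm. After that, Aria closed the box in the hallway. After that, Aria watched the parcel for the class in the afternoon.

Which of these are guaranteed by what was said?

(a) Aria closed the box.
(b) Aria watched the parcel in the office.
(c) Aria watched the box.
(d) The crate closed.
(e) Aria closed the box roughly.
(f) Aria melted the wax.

(a), (f)

(a) Entailed — this follows by dropping conjuncts from the closing event's description.
(b) Not entailed — 'in the office' adds information not in the original event.
(c) Not entailed — Aria watched the parcel, not the box; the box belongs to the closing event.
(d) Not entailed — the box is what closed, not the crate.
(e) Not entailed — 'roughly' adds information not in the original event.
(f) Entailed — dropping 'during the storm' leaves a sub-description the original still satisfies.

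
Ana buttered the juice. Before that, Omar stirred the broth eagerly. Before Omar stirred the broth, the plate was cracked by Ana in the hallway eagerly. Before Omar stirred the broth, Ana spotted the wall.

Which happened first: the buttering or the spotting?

the spotting

The connectives place the spotting before the buttering.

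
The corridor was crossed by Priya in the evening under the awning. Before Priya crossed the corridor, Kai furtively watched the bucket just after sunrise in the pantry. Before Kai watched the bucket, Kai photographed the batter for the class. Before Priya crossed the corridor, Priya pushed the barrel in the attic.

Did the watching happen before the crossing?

The narrative orders the watching before the crossing.

yes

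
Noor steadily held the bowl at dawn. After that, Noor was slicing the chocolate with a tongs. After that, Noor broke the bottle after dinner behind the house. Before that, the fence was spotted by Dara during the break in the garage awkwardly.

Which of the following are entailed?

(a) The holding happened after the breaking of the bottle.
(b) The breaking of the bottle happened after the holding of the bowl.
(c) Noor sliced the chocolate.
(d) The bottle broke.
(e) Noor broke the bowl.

(a) Not entailed — the narrative places the holding before the breaking, not after.
(b) Entailed — the narrative places the holding before the breaking.
(c) Not entailed — 'was slicing' is progressive on an accomplishment; it does not entail the completed 'sliced'.
(d) Entailed — 'Noor broke the bottle' is causative; it entails the inchoative 'the bottle broke'.
(e) Not entailed — Noor broke the bottle, not the bowl; the bowl belongs to the holding event.

(b), (d)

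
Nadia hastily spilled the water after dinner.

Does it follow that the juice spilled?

Nothing is said about any juice; only the water is affected.

no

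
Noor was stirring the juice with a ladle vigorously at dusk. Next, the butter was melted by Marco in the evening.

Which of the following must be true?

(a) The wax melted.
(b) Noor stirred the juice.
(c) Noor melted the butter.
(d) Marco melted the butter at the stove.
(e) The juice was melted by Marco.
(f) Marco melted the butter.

(b), (f)

(a) Not entailed — the butter is what melted, not the wax.
(b) Entailed — 'stir' is an activity; 'was stirring' entails that some stirring happened, so 'stirred' holds.
(c) Not entailed — the passage has Marco melting the butter, not Noor.
(d) Not entailed — 'at the stove' adds information not in the original event.
(e) Not entailed — Marco melted the butter, not the juice; the juice belongs to the stirring event.
(f) Entailed — dropping 'in the evening' leaves a sub-description the original still satisfies.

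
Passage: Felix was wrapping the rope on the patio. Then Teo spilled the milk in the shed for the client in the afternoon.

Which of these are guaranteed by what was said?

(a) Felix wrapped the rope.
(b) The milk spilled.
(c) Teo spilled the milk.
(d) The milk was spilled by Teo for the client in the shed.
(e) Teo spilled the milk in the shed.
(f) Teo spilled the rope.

(a) Not entailed — 'was wrapping' is progressive on an accomplishment; it does not entail the completed 'wrapped'.
(b) Entailed — 'Teo spilled the milk' is causative; it entails the inchoative 'the milk spilled'.
(c) Entailed — this follows by dropping conjuncts from the spilling event's description.
(d) Entailed — dropping 'in the afternoon' leaves a sub-description the original still satisfies.
(e) Entailed — this follows by dropping conjuncts from the spilling event's description.
(f) Not entailed — Teo spilled the milk, not the rope; the rope belongs to the wrapping event.

(b), (c), (d), (e)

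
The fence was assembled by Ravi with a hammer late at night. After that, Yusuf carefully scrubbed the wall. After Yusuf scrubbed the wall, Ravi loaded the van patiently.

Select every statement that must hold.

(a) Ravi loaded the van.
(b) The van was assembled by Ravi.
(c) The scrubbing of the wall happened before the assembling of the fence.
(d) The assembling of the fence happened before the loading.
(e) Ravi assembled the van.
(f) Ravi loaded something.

(a) Entailed — this follows by dropping conjuncts from the loading event's description.
(b) Not entailed — Ravi assembled the fence, not the van; the van belongs to the loading event.
(c) Not entailed — the narrative places the assembling before the scrubbing, not after.
(d) Entailed — the narrative places the assembling before the loading.
(e) Not entailed — Ravi assembled the fence, not the van; the van belongs to the loading event.
(f) Entailed — this follows by dropping conjuncts from the loading event's description.

(a), (d), (f)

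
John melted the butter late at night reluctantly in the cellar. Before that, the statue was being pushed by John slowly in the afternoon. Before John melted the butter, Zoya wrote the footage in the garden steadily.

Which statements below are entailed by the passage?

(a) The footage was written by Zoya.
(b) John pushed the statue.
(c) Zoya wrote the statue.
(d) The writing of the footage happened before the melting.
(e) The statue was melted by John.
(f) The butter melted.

(a), (b), (d), (f)

(a) Entailed — dropping 'steadily', 'in the garden' leaves a sub-description the original still satisfies.
(b) Entailed — 'push' is an activity; 'was pushing' entails that some pushing happened, so 'pushed' holds.
(c) Not entailed — Zoya wrote the footage, not the statue; the statue belongs to the pushing event.
(d) Entailed — the narrative places the writing before the melting.
(e) Not entailed — John melted the butter, not the statue; the statue belongs to the pushing event.
(f) Entailed — 'John melted the butter' is causative; it entails the inchoative 'the butter melted'.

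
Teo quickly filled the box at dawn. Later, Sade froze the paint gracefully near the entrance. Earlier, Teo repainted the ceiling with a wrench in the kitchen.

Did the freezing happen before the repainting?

no

The narrative orders the repainting before the freezing.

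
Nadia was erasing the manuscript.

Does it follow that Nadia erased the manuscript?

'was erasing' is progressive; for an accomplishment like 'erase the manuscript', it doesn't entail completion.

no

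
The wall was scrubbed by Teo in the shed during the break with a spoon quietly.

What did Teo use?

'with a spoon' marks the instrument of the scrubbing event.

a spoon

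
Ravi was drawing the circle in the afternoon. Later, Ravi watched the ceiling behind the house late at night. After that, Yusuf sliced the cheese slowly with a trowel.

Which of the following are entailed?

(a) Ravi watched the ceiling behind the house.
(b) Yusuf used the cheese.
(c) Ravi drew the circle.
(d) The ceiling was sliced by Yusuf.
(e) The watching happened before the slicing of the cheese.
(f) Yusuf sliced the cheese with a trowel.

(a) Entailed — the original entails any weakening of itself; this just drops 'late at night'.
(b) Not entailed — the cheese is the patient, not an instrument — Yusuf used a trowel.
(c) Not entailed — 'was drawing' is progressive on an accomplishment; it does not entail the completed 'drew'.
(d) Not entailed — Yusuf sliced the cheese, not the ceiling; the ceiling belongs to the watching event.
(e) Entailed — the narrative places the watching before the slicing.
(f) Entailed — the original entails any weakening of itself; this just drops 'slowly'.

(a), (e), (f)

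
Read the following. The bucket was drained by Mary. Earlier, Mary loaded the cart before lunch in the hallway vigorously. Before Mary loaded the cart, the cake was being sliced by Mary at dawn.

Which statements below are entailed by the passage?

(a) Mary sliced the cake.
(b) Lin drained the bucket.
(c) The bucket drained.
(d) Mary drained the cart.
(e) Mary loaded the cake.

(a) Not entailed — 'was slicing' is progressive on an accomplishment; it does not entail the completed 'sliced'.
(b) Not entailed — the passage has Mary draining the bucket, not Lin.
(c) Entailed — 'Mary drained the bucket' is causative; it entails the inchoative 'the bucket drained'.
(d) Not entailed — Mary drained the bucket, not the cart; the cart belongs to the loading event.
(e) Not entailed — Mary loaded the cart, not the cake; the cake belongs to the slicing event.

(c)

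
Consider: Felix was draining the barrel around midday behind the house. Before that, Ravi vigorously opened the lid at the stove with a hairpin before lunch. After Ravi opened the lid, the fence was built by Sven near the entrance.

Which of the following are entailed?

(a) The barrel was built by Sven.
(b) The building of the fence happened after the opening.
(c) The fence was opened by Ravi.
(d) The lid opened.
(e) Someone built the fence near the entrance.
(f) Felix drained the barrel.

(b), (d), (e)

(a) Not entailed — Sven built the fence, not the barrel; the barrel belongs to the draining event.
(b) Entailed — the narrative places the opening before the building.
(c) Not entailed — Ravi opened the lid, not the fence; the fence belongs to the building event.
(d) Entailed — 'Ravi opened the lid' is causative; it entails the inchoative 'the lid opened'.
(e) Entailed — the original entails any weakening of itself; this just generalizes the agent.
(f) Not entailed — 'was draining' is progressive on an accomplishment; it does not entail the completed 'drained'.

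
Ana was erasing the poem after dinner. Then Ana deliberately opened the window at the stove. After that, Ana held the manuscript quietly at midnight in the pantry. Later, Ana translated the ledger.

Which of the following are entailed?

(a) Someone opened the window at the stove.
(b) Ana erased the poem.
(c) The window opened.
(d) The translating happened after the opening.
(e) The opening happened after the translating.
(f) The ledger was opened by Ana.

(a) Entailed — this follows by dropping conjuncts from the opening event's description.
(b) Not entailed — 'was erasing' is progressive on an accomplishment; it does not entail the completed 'erased'.
(c) Entailed — 'Ana opened the window' is causative; it entails the inchoative 'the window opened'.
(d) Entailed — the narrative places the opening before the translating.
(e) Not entailed — the narrative places the opening before the translating, not after.
(f) Not entailed — Ana opened the window, not the ledger; the ledger belongs to the translating event.

(a), (c), (d)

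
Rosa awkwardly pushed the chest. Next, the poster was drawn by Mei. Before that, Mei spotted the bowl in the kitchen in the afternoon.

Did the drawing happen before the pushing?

The narrative orders the pushing before the drawing.

no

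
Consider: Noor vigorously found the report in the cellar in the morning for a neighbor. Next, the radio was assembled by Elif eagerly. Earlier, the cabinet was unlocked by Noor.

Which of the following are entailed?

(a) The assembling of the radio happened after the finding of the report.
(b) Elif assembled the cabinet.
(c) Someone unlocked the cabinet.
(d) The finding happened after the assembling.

(a), (c)

(a) Entailed — the narrative places the finding before the assembling.
(b) Not entailed — Elif assembled the radio, not the cabinet; the cabinet belongs to the unlocking event.
(c) Entailed — the original entails any weakening of itself; this just generalizes the agent.
(d) Not entailed — the narrative places the finding before the assembling, not after.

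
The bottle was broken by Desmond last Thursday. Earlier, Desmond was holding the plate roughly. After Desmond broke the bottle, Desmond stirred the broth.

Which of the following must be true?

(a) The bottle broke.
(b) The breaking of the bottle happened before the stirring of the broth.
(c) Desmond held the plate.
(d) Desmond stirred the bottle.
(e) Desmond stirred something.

(a), (b), (c), (e)

(a) Entailed — 'Desmond broke the bottle' is causative; it entails the inchoative 'the bottle broke'.
(b) Entailed — the narrative places the breaking before the stirring.
(c) Entailed — 'hold' is an activity; 'was holding' entails that some holding happened, so 'held' holds.
(d) Not entailed — Desmond stirred the broth, not the bottle; the bottle belongs to the breaking event.
(e) Entailed — generalizing the patient leaves a sub-description the original still satisfies.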